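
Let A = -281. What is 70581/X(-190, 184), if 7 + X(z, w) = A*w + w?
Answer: -10083/7361 ≈ -1.3698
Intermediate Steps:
X(z, w) = -7 - 280*w (X(z, w) = -7 + (-281*w + w) = -7 - 280*w)
70581/X(-190, 184) = 70581/(-7 - 280*184) = 70581/(-7 - 51520) = 70581/(-51527) = 70581*(-1/51527) = -10083/7361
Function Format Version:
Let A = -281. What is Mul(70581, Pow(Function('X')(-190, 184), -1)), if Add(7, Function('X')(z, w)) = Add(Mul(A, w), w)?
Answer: Rational(-10083, 7361) ≈ -1.3698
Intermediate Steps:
Function('X')(z, w) = Add(-7, Mul(-280, w)) (Function('X')(z, w) = Add(-7, Add(Mul(-281, w), w)) = Add(-7, Mul(-280, w)))
Mul(70581, Pow(Function('X')(-190, 184), -1)) = Mul(70581, Pow(Add(-7, Mul(-280, 184)), -1)) = Mul(70581, Pow(Add(-7, -51520), -1)) = Mul(70581, Pow(-51527, -1)) = Mul(70581, Rational(-1, 51527)) = Rational(-10083, 7361)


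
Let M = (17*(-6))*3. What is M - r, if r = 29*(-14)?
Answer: 100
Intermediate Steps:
r = -406
M = -306 (M = -102*3 = -306)
M - r = -306 - 1*(-406) = -306 + 406 = 100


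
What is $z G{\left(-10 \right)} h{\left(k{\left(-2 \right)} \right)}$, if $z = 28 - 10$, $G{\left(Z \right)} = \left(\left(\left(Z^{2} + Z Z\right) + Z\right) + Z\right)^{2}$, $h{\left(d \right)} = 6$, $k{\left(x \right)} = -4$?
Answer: $3499200$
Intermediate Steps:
$G{\left(Z \right)} = \left(2 Z + 2 Z^{2}\right)^{2}$ ($G{\left(Z \right)} = \left(\left(\left(Z^{2} + Z^{2}\right) + Z\right) + Z\right)^{2} = \left(\left(2 Z^{2} + Z\right) + Z\right)^{2} = \left(\left(Z + 2 Z^{2}\right) + Z\right)^{2} = \left(2 Z + 2 Z^{2}\right)^{2}$)
$z = 18$
$z G{\left(-10 \right)} h{\left(k{\left(-2 \right)} \right)} = 18 \cdot 4 \left(-10\right)^{2} \left(1 - 10\right)^{2} \cdot 6 = 18 \cdot 4 \cdot 100 \left(-9\right)^{2} \cdot 6 = 18 \cdot 4 \cdot 100 \cdot 81 \cdot 6 = 18 \cdot 32400 \cdot 6 = 583200 \cdot 6 = 3499200$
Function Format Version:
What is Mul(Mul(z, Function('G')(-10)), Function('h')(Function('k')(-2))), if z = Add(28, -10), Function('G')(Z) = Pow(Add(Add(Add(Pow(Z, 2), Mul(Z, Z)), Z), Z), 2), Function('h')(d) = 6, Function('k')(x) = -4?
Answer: 3499200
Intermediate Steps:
Function('G')(Z) = Pow(Add(Mul(2, Z), Mul(2, Pow(Z, 2))), 2) (Function('G')(Z) = Pow(Add(Add(Add(Pow(Z, 2), Pow(Z, 2)), Z), Z), 2) = Pow(Add(Add(Mul(2, Pow(Z, 2)), Z), Z), 2) = Pow(Add(Add(Z, Mul(2, Pow(Z, 2))), Z), 2) = Pow(Add(Mul(2, Z), Mul(2, Pow(Z, 2))), 2))
z = 18
Mul(Mul(z, Function('G')(-10)), Function('h')(Function('k')(-2))) = Mul(Mul(18, Mul(4, Pow(-10, 2), Pow(Add(1, -10), 2))), 6) = Mul(Mul(18, Mul(4, 100, Pow(-9, 2))), 6) = Mul(Mul(18, Mul(4, 100, 81)), 6) = Mul(Mul(18, 32400), 6) = Mul(583200, 6) = 3499200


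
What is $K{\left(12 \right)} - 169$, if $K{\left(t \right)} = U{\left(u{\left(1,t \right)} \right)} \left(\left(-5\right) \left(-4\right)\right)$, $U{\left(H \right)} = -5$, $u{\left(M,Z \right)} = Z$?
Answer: $-269$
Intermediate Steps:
$K{\left(t \right)} = -100$ ($K{\left(t \right)} = - 5 \left(\left(-5\right) \left(-4\right)\right) = \left(-5\right) 20 = -100$)
$K{\left(12 \right)} - 169 = -100 - 169 = -269$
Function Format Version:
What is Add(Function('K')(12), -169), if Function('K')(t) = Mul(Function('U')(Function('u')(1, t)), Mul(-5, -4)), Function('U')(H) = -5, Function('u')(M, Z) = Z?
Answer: -269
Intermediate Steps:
Function('K')(t) = -100 (Function('K')(t) = Mul(-5, Mul(-5, -4)) = Mul(-5, 20) = -100)
Add(Function('K')(12), -169) = Add(-100, -169) = -269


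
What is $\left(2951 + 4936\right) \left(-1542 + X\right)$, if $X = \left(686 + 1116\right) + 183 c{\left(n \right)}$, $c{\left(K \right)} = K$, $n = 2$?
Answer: $4937262$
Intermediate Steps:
$X = 2168$ ($X = \left(686 + 1116\right) + 183 \cdot 2 = 1802 + 366 = 2168$)
$\left(2951 + 4936\right) \left(-1542 + X\right) = \left(2951 + 4936\right) \left(-1542 + 2168\right) = 7887 \cdot 626 = 4937262$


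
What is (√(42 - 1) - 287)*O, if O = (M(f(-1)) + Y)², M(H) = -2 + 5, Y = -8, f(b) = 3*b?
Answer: -7175 + 25*√41 ≈ -7014.9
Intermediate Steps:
M(H) = 3
O = 25 (O = (3 - 8)² = (-5)² = 25)
(√(42 - 1) - 287)*O = (√(42 - 1) - 287)*25 = (√41 - 287)*25 = (-287 + √41)*25 = -7175 + 25*√41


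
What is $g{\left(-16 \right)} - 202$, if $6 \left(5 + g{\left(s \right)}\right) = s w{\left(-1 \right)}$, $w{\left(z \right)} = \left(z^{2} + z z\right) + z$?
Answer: $- \frac{629}{3} \approx -209.67$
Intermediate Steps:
$w{\left(z \right)} = z + 2 z^{2}$ ($w{\left(z \right)} = \left(z^{2} + z^{2}\right) + z = 2 z^{2} + z = z + 2 z^{2}$)
$g{\left(s \right)} = -5 + \frac{s}{6}$ ($g{\left(s \right)} = -5 + \frac{s \left(- (1 + 2 \left(-1\right))\right)}{6} = -5 + \frac{s \left(- (1 - 2)\right)}{6} = -5 + \frac{s \left(\left(-1\right) \left(-1\right)\right)}{6} = -5 + \frac{s 1}{6} = -5 + \frac{s}{6}$)
$g{\left(-16 \right)} - 202 = \left(-5 + \frac{1}{6} \left(-16\right)\right) - 202 = \left(-5 - \frac{8}{3}\right) - 202 = - \frac{23}{3} - 202 = - \frac{629}{3}$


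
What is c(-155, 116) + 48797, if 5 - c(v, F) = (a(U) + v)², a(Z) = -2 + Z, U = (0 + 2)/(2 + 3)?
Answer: 606961/25 ≈ 24278.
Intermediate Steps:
U = ⅖ (U = 2/5 = 2*(⅕) = ⅖ ≈ 0.40000)
c(v, F) = 5 - (-8/5 + v)² (c(v, F) = 5 - ((-2 + ⅖) + v)² = 5 - (-8/5 + v)²)
c(-155, 116) + 48797 = (5 - (-8 + 5*(-155))²/25) + 48797 = (5 - (-8 - 775)²/25) + 48797 = (5 - 1/25*(-783)²) + 48797 = (5 - 1/25*613089) + 48797 = (5 - 613089/25) + 48797 = -612964/25 + 48797 = 606961/25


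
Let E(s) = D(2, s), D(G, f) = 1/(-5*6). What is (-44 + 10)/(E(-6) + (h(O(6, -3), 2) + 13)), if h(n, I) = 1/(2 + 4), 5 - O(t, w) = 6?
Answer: -510/197 ≈ -2.5888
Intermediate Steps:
O(t, w) = -1 (O(t, w) = 5 - 1*6 = 5 - 6 = -1)
D(G, f) = -1/30 (D(G, f) = -⅕*⅙ = -1/30)
E(s) = -1/30
h(n, I) = ⅙ (h(n, I) = 1/6 = ⅙)
(-44 + 10)/(E(-6) + (h(O(6, -3), 2) + 13)) = (-44 + 10)/(-1/30 + (⅙ + 13)) = -34/(-1/30 + 79/6) = -34/(197/15) = (15/197)*(-34) = -510/197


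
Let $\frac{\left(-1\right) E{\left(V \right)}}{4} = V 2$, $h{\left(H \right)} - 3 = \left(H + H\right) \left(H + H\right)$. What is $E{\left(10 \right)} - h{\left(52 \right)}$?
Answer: $-10899$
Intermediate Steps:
$h{\left(H \right)} = 3 + 4 H^{2}$ ($h{\left(H \right)} = 3 + \left(H + H\right) \left(H + H\right) = 3 + 2 H 2 H = 3 + 4 H^{2}$)
$E{\left(V \right)} = - 8 V$ ($E{\left(V \right)} = - 4 V 2 = - 4 \cdot 2 V = - 8 V$)
$E{\left(10 \right)} - h{\left(52 \right)} = \left(-8\right) 10 - \left(3 + 4 \cdot 52^{2}\right) = -80 - \left(3 + 4 \cdot 2704\right) = -80 - \left(3 + 10816\right) = -80 - 10819 = -10899$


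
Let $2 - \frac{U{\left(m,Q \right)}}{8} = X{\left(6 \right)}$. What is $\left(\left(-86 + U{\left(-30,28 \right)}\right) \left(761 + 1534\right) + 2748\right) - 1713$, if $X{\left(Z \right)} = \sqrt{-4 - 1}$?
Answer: $-159615 - 18360 i \sqrt{5} \approx -1.5962 \cdot 10^{5} - 41054.0 i$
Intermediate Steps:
$X{\left(Z \right)} = i \sqrt{5}$ ($X{\left(Z \right)} = \sqrt{-5} = i \sqrt{5}$)
$U{\left(m,Q \right)} = 16 - 8 i \sqrt{5}$
$\left(\left(-86 + U{\left(-30,28 \right)}\right) \left(761 + 1534\right) + 2748\right) - 1713 = \left(\left(-86 + \left(16 - 8 i \sqrt{5}\right)\right) \left(761 + 1534\right) + 2748\right) - 1713 = \left(\left(-70 - 8 i \sqrt{5}\right) 2295 + 2748\right) - 1713 = \left(\left(-160650 - 18360 i \sqrt{5}\right) + 2748\right) - 1713 = \left(-157902 - 18360 i \sqrt{5}\right) - 1713 = -159615 - 18360 i \sqrt{5}$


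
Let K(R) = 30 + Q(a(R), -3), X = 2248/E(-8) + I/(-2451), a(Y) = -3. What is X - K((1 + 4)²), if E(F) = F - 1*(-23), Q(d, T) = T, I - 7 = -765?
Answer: 1509521/12255 ≈ 123.18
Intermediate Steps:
I = -758 (I = 7 - 765 = -758)
E(F) = 23 + F (E(F) = F + 23 = 23 + F)
X = 1840406/12255 (X = 2248/(23 - 8) - 758/(-2451) = 2248/15 - 758*(-1/2451) = 2248*(1/15) + 758/2451 = 2248/15 + 758/2451 = 1840406/12255 ≈ 150.18)
K(R) = 27 (K(R) = 30 - 3 = 27)
X - K((1 + 4)²) = 1840406/12255 - 1*27 = 1840406/12255 - 27 = 1509521/12255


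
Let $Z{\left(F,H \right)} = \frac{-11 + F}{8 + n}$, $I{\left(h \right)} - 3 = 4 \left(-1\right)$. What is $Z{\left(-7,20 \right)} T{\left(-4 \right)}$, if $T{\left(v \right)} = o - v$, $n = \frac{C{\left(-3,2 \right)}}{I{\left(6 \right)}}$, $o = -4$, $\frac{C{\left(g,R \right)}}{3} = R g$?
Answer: $0$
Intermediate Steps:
$C{\left(g,R \right)} = 3 R g$
$I{\left(h \right)} = -1$ ($I{\left(h \right)} = 3 + 4 \left(-1\right) = 3 - 4 = -1$)
$n = 18$ ($n = \frac{3 \cdot 2 \left(-3\right)}{-1} = \left(-18\right) \left(-1\right) = 18$)
$T{\left(v \right)} = -4 - v$
$Z{\left(F,H \right)} = - \frac{11}{26} + \frac{F}{26}$ ($Z{\left(F,H \right)} = \frac{-11 + F}{8 + 18} = \frac{-11 + F}{26} = \left(-11 + F\right) \frac{1}{26} = - \frac{11}{26} + \frac{F}{26}$)
$Z{\left(-7,20 \right)} T{\left(-4 \right)} = \left(- \frac{11}{26} + \frac{1}{26} \left(-7\right)\right) \left(-4 - -4\right) = \left(- \frac{11}{26} - \frac{7}{26}\right) \left(-4 + 4\right) = \left(- \frac{9}{13}\right) 0 = 0$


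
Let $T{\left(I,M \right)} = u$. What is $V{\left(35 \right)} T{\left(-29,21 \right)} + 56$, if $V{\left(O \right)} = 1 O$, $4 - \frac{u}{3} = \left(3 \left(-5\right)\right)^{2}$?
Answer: $-23149$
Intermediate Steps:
$u = -663$ ($u = 12 - 3 \left(3 \left(-5\right)\right)^{2} = 12 - 3 \left(-15\right)^{2} = 12 - 675 = -663$)
$T{\left(I,M \right)} = -663$
$V{\left(O \right)} = O$
$V{\left(35 \right)} T{\left(-29,21 \right)} + 56 = 35 \left(-663\right) + 56 = -23205 + 56 = -23149$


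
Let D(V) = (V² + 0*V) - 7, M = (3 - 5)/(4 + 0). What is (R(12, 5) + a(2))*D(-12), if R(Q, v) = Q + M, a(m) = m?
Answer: 3699/2 ≈ 1849.5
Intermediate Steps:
M = -½ (M = -2/4 = -2*¼ = -½ ≈ -0.50000)
D(V) = -7 + V² (D(V) = (V² + 0) - 7 = V² - 7 = -7 + V²)
R(Q, v) = -½ + Q (R(Q, v) = Q - ½ = -½ + Q)
(R(12, 5) + a(2))*D(-12) = ((-½ + 12) + 2)*(-7 + (-12)²) = (23/2 + 2)*(-7 + 144) = (27/2)*137 = 3699/2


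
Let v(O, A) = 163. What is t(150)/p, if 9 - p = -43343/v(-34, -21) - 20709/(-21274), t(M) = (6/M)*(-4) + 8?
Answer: 679661752/23747809325 ≈ 0.028620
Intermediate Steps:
t(M) = 8 - 24/M (t(M) = -24/M + 8 = 8 - 24/M)
p = 949912373/3467662 (p = 9 - (-43343/163 - 20709/(-21274)) = 9 - (-43343*1/163 - 20709*(-1/21274)) = 9 - (-43343/163 + 20709/21274) = 9 - 1*(-918703415/3467662) = 9 + 918703415/3467662 = 949912373/3467662 ≈ 273.93)
t(150)/p = (8 - 24/150)/(949912373/3467662) = (8 - 24*1/150)*(3467662/949912373) = (8 - 4/25)*(3467662/949912373) = (196/25)*(3467662/949912373) = 679661752/23747809325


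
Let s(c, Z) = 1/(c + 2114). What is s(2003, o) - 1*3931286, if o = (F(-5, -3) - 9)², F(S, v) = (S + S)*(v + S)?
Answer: -16185104461/4117 ≈ -3.9313e+6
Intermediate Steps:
F(S, v) = 2*S*(S + v) (F(S, v) = (2*S)*(S + v) = 2*S*(S + v))
o = 5041 (o = (2*(-5)*(-5 - 3) - 9)² = (2*(-5)*(-8) - 9)² = (80 - 9)² = 71² = 5041)
s(c, Z) = 1/(2114 + c)
s(2003, o) - 1*3931286 = 1/(2114 + 2003) - 1*3931286 = 1/4117 - 3931286 = -16185104461/4117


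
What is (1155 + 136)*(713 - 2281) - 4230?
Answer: -2028518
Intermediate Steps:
(1155 + 136)*(713 - 2281) - 4230 = 1291*(-1568) - 4230 = -2024288 - 4230 = -2028518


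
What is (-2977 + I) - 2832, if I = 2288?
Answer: -3521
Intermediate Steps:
(-2977 + I) - 2832 = (-2977 + 2288) - 2832 = -689 - 2832 = -3521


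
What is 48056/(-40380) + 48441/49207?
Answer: -102161003/496744665 ≈ -0.20566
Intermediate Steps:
48056/(-40380) + 48441/49207 = 48056*(-1/40380) + 48441*(1/49207) = -12014/10095 + 48441/49207 = -102161003/496744665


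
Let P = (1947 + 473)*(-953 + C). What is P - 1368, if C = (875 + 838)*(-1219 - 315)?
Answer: -6361443268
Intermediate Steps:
C = -2627742 (C = 1713*(-1534) = -2627742)
P = -6361441900 (P = (1947 + 473)*(-953 - 2627742) = 2420*(-2628695) = -6361441900)
P - 1368 = -6361441900 - 1368 = -6361443268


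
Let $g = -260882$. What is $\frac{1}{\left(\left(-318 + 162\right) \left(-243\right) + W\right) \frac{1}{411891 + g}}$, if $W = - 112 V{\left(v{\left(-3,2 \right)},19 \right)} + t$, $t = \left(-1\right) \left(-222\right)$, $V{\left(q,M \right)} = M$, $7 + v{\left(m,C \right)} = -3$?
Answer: $\frac{151009}{36002} \approx 4.1945$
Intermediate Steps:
$v{\left(m,C \right)} = -10$ ($v{\left(m,C \right)} = -7 - 3 = -10$)
$t = 222$
$W = -1906$ ($W = \left(-112\right) 19 + 222 = -2128 + 222 = -1906$)
$\frac{1}{\left(\left(-318 + 162\right) \left(-243\right) + W\right) \frac{1}{411891 + g}} = \frac{1}{\left(\left(-318 + 162\right) \left(-243\right) - 1906\right) \frac{1}{411891 - 260882}} = \frac{1}{\left(\left(-156\right) \left(-243\right) - 1906\right) \frac{1}{151009}} = \frac{1}{\left(37908 - 1906\right) \frac{1}{151009}} = \frac{1}{36002 \cdot \frac{1}{151009}} = \frac{1}{\frac{36002}{151009}} = \frac{151009}{36002}$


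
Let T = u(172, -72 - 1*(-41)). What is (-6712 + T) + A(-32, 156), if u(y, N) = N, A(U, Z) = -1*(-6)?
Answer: -6737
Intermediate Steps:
A(U, Z) = 6
T = -31 (T = -72 - 1*(-41) = -72 + 41 = -31)
(-6712 + T) + A(-32, 156) = (-6712 - 31) + 6 = -6743 + 6 = -6737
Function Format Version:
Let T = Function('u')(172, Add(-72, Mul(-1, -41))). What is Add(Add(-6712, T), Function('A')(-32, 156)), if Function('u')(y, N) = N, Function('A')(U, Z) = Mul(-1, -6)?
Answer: -6737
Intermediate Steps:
Function('A')(U, Z) = 6
T = -31 (T = Add(-72, Mul(-1, -41)) = Add(-72, 41) = -31)
Add(Add(-6712, T), Function('A')(-32, 156)) = Add(Add(-6712, -31), 6) = Add(-6743, 6) = -6737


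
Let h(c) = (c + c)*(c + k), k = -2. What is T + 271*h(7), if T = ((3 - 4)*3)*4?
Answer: 18958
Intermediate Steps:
T = -12 (T = -1*3*4 = -3*4 = -12)
h(c) = 2*c*(-2 + c) (h(c) = (c + c)*(c - 2) = (2*c)*(-2 + c) = 2*c*(-2 + c))
T + 271*h(7) = -12 + 271*(2*7*(-2 + 7)) = -12 + 271*(2*7*5) = -12 + 271*70 = -12 + 18970 = 18958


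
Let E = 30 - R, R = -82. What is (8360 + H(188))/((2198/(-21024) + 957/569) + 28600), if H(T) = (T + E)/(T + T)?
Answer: 2350407697560/8040544526291 ≈ 0.29232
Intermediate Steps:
E = 112 (E = 30 - 1*(-82) = 30 + 82 = 112)
H(T) = (112 + T)/(2*T) (H(T) = (T + 112)/(T + T) = (112 + T)/((2*T)) = (112 + T)*(1/(2*T)) = (112 + T)/(2*T))
(8360 + H(188))/((2198/(-21024) + 957/569) + 28600) = (8360 + (½)*(112 + 188)/188)/((2198/(-21024) + 957/569) + 28600) = (8360 + (½)*(1/188)*300)/((2198*(-1/21024) + 957*(1/569)) + 28600) = (8360 + 75/94)/((-1099/10512 + 957/569) + 28600) = 785915/(94*(9434653/5981328 + 28600)) = 785915/(94*(171075415453/5981328)) = (785915/94)*(5981328/171075415453) = 2350407697560/8040544526291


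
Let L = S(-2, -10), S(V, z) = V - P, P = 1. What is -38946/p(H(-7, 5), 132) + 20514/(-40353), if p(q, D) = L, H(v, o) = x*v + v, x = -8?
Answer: 174614044/13451 ≈ 12981.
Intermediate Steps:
S(V, z) = -1 + V (S(V, z) = V - 1*1 = V - 1 = -1 + V)
L = -3 (L = -1 - 2 = -3)
H(v, o) = -7*v (H(v, o) = -8*v + v = -7*v)
p(q, D) = -3
-38946/p(H(-7, 5), 132) + 20514/(-40353) = -38946/(-3) + 20514/(-40353) = -38946*(-⅓) + 20514*(-1/40353) = 12982 - 6838/13451 = 174614044/13451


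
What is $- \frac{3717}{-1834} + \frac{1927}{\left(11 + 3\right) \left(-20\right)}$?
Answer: $- \frac{178097}{36680} \approx -4.8554$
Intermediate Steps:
$- \frac{3717}{-1834} + \frac{1927}{\left(11 + 3\right) \left(-20\right)} = \left(-3717\right) \left(- \frac{1}{1834}\right) + \frac{1927}{14 \left(-20\right)} = \frac{531}{262} + \frac{1927}{-280} = \frac{531}{262} + 1927 \left(- \frac{1}{280}\right) = \frac{531}{262} - \frac{1927}{280} = - \frac{178097}{36680}$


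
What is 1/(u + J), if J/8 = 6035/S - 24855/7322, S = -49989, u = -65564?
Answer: -183009729/12003996531616 ≈ -1.5246e-5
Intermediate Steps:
J = -5146659460/183009729 (J = 8*(6035/(-49989) - 24855/7322) = 8*(6035*(-1/49989) - 24855*1/7322) = 8*(-6035/49989 - 24855/7322) = 8*(-1286664865/366019458) = -5146659460/183009729 ≈ -28.122)
1/(u + J) = 1/(-65564 - 5146659460/183009729) = 1/(-12003996531616/183009729) = -183009729/12003996531616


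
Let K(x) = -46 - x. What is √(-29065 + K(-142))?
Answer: I*√28969 ≈ 170.2*I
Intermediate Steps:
√(-29065 + K(-142)) = √(-29065 + (-46 - 1*(-142))) = √(-29065 + (-46 + 142)) = √(-29065 + 96) = √(-28969) = I*√28969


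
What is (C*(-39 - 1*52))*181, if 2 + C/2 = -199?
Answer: 6621342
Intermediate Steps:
C = -402 (C = -4 + 2*(-199) = -4 - 398 = -402)
(C*(-39 - 1*52))*181 = -402*(-39 - 1*52)*181 = -402*(-39 - 52)*181 = -402*(-91)*181 = 36582*181 = 6621342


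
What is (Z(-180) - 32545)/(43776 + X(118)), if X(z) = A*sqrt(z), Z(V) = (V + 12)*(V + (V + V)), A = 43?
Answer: 1273334400/958059997 - 2501525*sqrt(118)/1916119994 ≈ 1.3149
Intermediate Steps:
Z(V) = 3*V*(12 + V) (Z(V) = (12 + V)*(V + 2*V) = (12 + V)*(3*V) = 3*V*(12 + V))
X(z) = 43*sqrt(z)
(Z(-180) - 32545)/(43776 + X(118)) = (3*(-180)*(12 - 180) - 32545)/(43776 + 43*sqrt(118)) = (3*(-180)*(-168) - 32545)/(43776 + 43*sqrt(118)) = (90720 - 32545)/(43776 + 43*sqrt(118)) = 58175/(43776 + 43*sqrt(118))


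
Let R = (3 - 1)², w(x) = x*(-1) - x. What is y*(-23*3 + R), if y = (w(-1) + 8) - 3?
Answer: -455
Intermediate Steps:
w(x) = -2*x (w(x) = -x - x = -2*x)
R = 4 (R = 2² = 4)
y = 7 (y = (-2*(-1) + 8) - 3 = (2 + 8) - 3 = 10 - 3 = 7)
y*(-23*3 + R) = 7*(-23*3 + 4) = 7*(-69 + 4) = 7*(-65) = -455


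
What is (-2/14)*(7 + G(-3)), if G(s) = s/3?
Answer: -6/7 ≈ -0.85714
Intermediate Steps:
G(s) = s/3 (G(s) = s*(⅓) = s/3)
(-2/14)*(7 + G(-3)) = (-2/14)*(7 + (⅓)*(-3)) = (-2*1/14)*(7 - 1) = -⅐*6 = -6/7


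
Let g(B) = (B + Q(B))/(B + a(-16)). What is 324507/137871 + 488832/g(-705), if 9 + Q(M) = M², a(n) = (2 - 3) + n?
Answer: -5388742213723/7602988209 ≈ -708.77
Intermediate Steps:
a(n) = -1 + n
Q(M) = -9 + M²
g(B) = (-9 + B + B²)/(-17 + B) (g(B) = (B + (-9 + B²))/(B + (-1 - 16)) = (-9 + B + B²)/(B - 17) = (-9 + B + B²)/(-17 + B))
324507/137871 + 488832/g(-705) = 324507/137871 + 488832/(((-9 - 705 + (-705)²)/(-17 - 705))) = 324507*(1/137871) + 488832/(((-9 - 705 + 497025)/(-722))) = 108169/45957 + 488832/((-1/722*496311)) = 108169/45957 + 488832/(-496311/722) = 108169/45957 + 488832*(-722/496311) = 108169/45957 - 117645568/165437 = -5388742213723/7602988209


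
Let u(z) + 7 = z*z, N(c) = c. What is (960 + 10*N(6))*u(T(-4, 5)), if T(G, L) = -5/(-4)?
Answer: -22185/4 ≈ -5546.3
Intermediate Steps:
T(G, L) = 5/4 (T(G, L) = -5*(-1/4) = 5/4)
u(z) = -7 + z**2 (u(z) = -7 + z*z = -7 + z**2)
(960 + 10*N(6))*u(T(-4, 5)) = (960 + 10*6)*(-7 + (5/4)**2) = (960 + 60)*(-7 + 25/16) = 1020*(-87/16) = -22185/4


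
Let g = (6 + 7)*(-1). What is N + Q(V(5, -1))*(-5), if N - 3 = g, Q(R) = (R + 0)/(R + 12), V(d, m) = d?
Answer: -195/17 ≈ -11.471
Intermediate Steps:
g = -13 (g = 13*(-1) = -13)
Q(R) = R/(12 + R)
N = -10 (N = 3 - 13 = -10)
N + Q(V(5, -1))*(-5) = -10 + (5/(12 + 5))*(-5) = -10 + (5/17)*(-5) = -10 - 25/17 = -195/17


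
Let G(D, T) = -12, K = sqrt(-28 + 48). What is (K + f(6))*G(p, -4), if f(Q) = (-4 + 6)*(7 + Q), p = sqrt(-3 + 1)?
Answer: -312 - 24*sqrt(5) ≈ -365.67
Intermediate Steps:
p = I*sqrt(2) (p = sqrt(-2) = I*sqrt(2) ≈ 1.4142*I)
K = 2*sqrt(5) (K = sqrt(20) = 2*sqrt(5) ≈ 4.4721)
f(Q) = 14 + 2*Q (f(Q) = 2*(7 + Q) = 14 + 2*Q)
(K + f(6))*G(p, -4) = (2*sqrt(5) + (14 + 2*6))*(-12) = (2*sqrt(5) + (14 + 12))*(-12) = (2*sqrt(5) + 26)*(-12) = (26 + 2*sqrt(5))*(-12) = -312 - 24*sqrt(5)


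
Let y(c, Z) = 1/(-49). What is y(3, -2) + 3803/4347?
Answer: 26000/30429 ≈ 0.85445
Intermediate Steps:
y(c, Z) = -1/49
y(3, -2) + 3803/4347 = -1/49 + 3803/4347 = 26000/30429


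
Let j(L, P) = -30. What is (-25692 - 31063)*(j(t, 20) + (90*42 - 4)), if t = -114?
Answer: -212604230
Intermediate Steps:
(-25692 - 31063)*(j(t, 20) + (90*42 - 4)) = (-25692 - 31063)*(-30 + (90*42 - 4)) = -56755*(-30 + (3780 - 4)) = -56755*(-30 + 3776) = -56755*3746 = -212604230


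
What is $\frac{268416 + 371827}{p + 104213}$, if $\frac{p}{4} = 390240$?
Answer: $\frac{640243}{1665173} \approx 0.38449$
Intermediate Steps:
$p = 1560960$ ($p = 4 \cdot 390240 = 1560960$)
$\frac{268416 + 371827}{p + 104213} = \frac{268416 + 371827}{1560960 + 104213} = \frac{640243}{1665173}$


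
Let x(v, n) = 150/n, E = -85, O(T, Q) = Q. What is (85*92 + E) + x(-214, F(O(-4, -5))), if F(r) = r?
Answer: 7705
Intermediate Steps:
(85*92 + E) + x(-214, F(O(-4, -5))) = (85*92 - 85) + 150/(-5) = (7820 - 85) + 150*(-⅕) = 7735 - 30 = 7705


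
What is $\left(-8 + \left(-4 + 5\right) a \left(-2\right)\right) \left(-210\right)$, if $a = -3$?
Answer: $420$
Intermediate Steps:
$\left(-8 + \left(-4 + 5\right) a \left(-2\right)\right) \left(-210\right) = \left(-8 + \left(-4 + 5\right) \left(-3\right) \left(-2\right)\right) \left(-210\right) = \left(-8 + 1 \left(-3\right) \left(-2\right)\right) \left(-210\right) = \left(-8 - -6\right) \left(-210\right) = \left(-8 + 6\right) \left(-210\right) = \left(-2\right) \left(-210\right) = 420$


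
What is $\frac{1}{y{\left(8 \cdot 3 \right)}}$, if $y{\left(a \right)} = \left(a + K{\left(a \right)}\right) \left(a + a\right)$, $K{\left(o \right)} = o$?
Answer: $\frac{1}{2304} \approx 0.00043403$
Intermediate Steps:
$y{\left(a \right)} = 4 a^{2}$ ($y{\left(a \right)} = \left(a + a\right) \left(a + a\right) = 2 a 2 a = 4 a^{2}$)
$\frac{1}{y{\left(8 \cdot 3 \right)}} = \frac{1}{4 \left(8 \cdot 3\right)^{2}} = \frac{1}{4 \cdot 24^{2}} = \frac{1}{4 \cdot 576} = \frac{1}{2304}$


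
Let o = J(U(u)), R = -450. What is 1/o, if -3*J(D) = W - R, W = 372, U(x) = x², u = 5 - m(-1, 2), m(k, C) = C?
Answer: -1/274 ≈ -0.0036496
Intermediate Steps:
u = 3 (u = 5 - 1*2 = 5 - 2 = 3)
J(D) = -274 (J(D) = -(372 - 1*(-450))/3 = -(372 + 450)/3 = -⅓*822 = -274)
o = -274
1/o = 1/(-274) = -1/274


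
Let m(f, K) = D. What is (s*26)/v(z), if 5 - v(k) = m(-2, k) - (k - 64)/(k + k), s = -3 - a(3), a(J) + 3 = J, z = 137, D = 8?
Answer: 21372/749 ≈ 28.534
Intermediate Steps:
a(J) = -3 + J
m(f, K) = 8
s = -3 (s = -3 - (-3 + 3) = -3 - 1*0 = -3 + 0 = -3)
v(k) = -3 + (-64 + k)/(2*k) (v(k) = 5 - (8 - (k - 64)/(k + k)) = 5 - (8 - (-64 + k)/(2*k)) = 5 + (-8 + (-64 + k)/(2*k)) = -3 + (-64 + k)/(2*k))
(s*26)/v(z) = (-3*26)/(-5/2 - 32/137) = -78/(-5/2 - 32*1/137) = -78/(-5/2 - 32/137) = -78/(-749/274) = -78*(-274/749) = 21372/749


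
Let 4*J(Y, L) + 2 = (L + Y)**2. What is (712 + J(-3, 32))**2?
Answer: 13593969/16 ≈ 8.4962e+5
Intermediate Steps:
J(Y, L) = -1/2 + (L + Y)**2/4
(712 + J(-3, 32))**2 = (712 + (-1/2 + (32 - 3)**2/4))**2 = (712 + (-1/2 + (1/4)*29**2))**2 = (712 + (-1/2 + (1/4)*841))**2 = (712 + (-1/2 + 841/4))**2 = (712 + 839/4)**2 = (3687/4)**2 = 13593969/16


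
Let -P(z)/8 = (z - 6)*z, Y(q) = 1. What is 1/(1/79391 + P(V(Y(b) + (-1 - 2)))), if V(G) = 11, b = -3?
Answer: -79391/34932039 ≈ -0.0022727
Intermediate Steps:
P(z) = -8*z*(-6 + z) (P(z) = -8*(z - 6)*z = -8*(-6 + z)*z = -8*z*(-6 + z))
1/(1/79391 + P(V(Y(b) + (-1 - 2)))) = 1/(1/79391 + 8*11*(6 - 1*11)) = 1/(1/79391 + 8*11*(6 - 11)) = 1/(1/79391 + 8*11*(-5)) = 1/(1/79391 - 440) = 1/(-34932039/79391) = -79391/34932039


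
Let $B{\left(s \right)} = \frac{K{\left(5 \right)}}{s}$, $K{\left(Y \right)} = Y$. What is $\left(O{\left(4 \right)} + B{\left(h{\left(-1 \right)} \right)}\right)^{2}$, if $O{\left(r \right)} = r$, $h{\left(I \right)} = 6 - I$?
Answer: $\frac{1089}{49} \approx 22.224$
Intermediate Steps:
$B{\left(s \right)} = \frac{5}{s}$
$\left(O{\left(4 \right)} + B{\left(h{\left(-1 \right)} \right)}\right)^{2} = \left(4 + \frac{5}{6 - -1}\right)^{2} = \left(4 + \frac{5}{6 + 1}\right)^{2} = \left(4 + \frac{5}{7}\right)^{2} = \left(\frac{33}{7}\right)^{2} = \frac{1089}{49}$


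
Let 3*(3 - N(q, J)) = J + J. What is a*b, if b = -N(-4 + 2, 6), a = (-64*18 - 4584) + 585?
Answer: -5151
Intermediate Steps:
a = -5151 (a = (-1152 - 4584) + 585 = -5736 + 585 = -5151)
N(q, J) = 3 - 2*J/3 (N(q, J) = 3 - (J + J)/3 = 3 - 2*J/3)
b = 1 (b = -(3 - ⅔*6) = -(3 - 4) = -1*(-1) = 1)
a*b = -5151*1 = -5151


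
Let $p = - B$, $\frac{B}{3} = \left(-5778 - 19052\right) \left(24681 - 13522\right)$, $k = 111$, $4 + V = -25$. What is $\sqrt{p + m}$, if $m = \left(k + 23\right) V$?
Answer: $2 \sqrt{207807506} \approx 28831.0$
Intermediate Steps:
$V = -29$ ($V = -4 - 25 = -29$)
$B = -831233910$ ($B = 3 \left(-5778 - 19052\right) \left(24681 - 13522\right) = 3 \left(-5778 - 19052\right) 11159 = 3 \left(\left(-24830\right) 11159\right) = 3 \left(-277077970\right) = -831233910$)
$p = 831233910$ ($p = \left(-1\right) \left(-831233910\right) = 831233910$)
$m = -3886$ ($m = \left(111 + 23\right) \left(-29\right) = 134 \left(-29\right) = -3886$)
$\sqrt{p + m} = \sqrt{831233910 - 3886} = \sqrt{831230024} = 2 \sqrt{207807506}$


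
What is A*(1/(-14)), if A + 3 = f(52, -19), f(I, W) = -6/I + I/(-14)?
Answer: 1243/2548 ≈ 0.48783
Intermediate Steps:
f(I, W) = -6/I - I/14 (f(I, W) = -6/I + I*(-1/14) = -6/I - I/14)
A = -1243/182 (A = -3 + (-6/52 - 1/14*52) = -3 + (-6*1/52 - 26/7) = -3 + (-3/26 - 26/7) = -3 - 697/182 = -1243/182 ≈ -6.8297)
A*(1/(-14)) = -1243/(182*(-14)) = -1243*(-1)/(182*14) = -1243/182*(-1/14) = 1243/2548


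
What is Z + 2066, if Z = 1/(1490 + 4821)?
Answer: 13038527/6311 ≈ 2066.0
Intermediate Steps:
Z = 1/6311 ≈ 0.00015845
Z + 2066 = 1/6311 + 2066 = 13038527/6311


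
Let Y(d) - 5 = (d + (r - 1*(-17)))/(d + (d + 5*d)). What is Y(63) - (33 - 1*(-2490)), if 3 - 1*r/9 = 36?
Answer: -158665/63 ≈ -2518.5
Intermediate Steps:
r = -297 (r = 27 - 9*36 = 27 - 324 = -297)
Y(d) = 5 + (-280 + d)/(7*d) (Y(d) = 5 + (d + (-297 - 1*(-17)))/(d + (d + 5*d)) = 5 + (d + (-297 + 17))/(d + 6*d) = 5 + (d - 280)/((7*d)) = 5 + (-280 + d)*(1/(7*d)) = 5 + (-280 + d)/(7*d))
Y(63) - (33 - 1*(-2490)) = (36/7 - 40/63) - (33 - 1*(-2490)) = (36/7 - 40*1/63) - (33 + 2490) = (36/7 - 40/63) - 1*2523 = 284/63 - 2523 = -158665/63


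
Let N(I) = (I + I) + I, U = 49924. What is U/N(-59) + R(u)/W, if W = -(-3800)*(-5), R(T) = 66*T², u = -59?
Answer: -494610521/1681500 ≈ -294.15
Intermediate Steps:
N(I) = 3*I (N(I) = 2*I + I = 3*I)
W = -19000 (W = -475*40 = -19000)
U/N(-59) + R(u)/W = 49924/((3*(-59))) + (66*(-59)²)/(-19000) = 49924/(-177) + (66*3481)*(-1/19000) = 49924*(-1/177) + 229746*(-1/19000) = -49924/177 - 114873/9500 = -494610521/1681500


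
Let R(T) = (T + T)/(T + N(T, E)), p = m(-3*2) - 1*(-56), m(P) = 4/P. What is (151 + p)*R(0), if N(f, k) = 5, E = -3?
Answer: 0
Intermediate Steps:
p = 166/3 (p = 4/((-3*2)) - 1*(-56) = 4/(-6) + 56 = 4*(-⅙) + 56 = -⅔ + 56 = 166/3 ≈ 55.333)
R(T) = 2*T/(5 + T) (R(T) = (T + T)/(T + 5) = (2*T)/(5 + T) = 2*T/(5 + T))
(151 + p)*R(0) = (151 + 166/3)*(2*0/(5 + 0)) = 619*(2*0/5)/3 = 619*(2*0*(⅕))/3 = (619/3)*0 = 0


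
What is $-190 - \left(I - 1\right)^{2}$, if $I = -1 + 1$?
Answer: $-191$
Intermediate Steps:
$I = 0$
$-190 - \left(I - 1\right)^{2} = -190 - \left(0 - 1\right)^{2} = -190 - \left(-1\right)^{2} = -190 - 1 = -191$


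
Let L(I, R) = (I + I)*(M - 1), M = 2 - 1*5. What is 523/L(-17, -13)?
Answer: 523/136 ≈ 3.8456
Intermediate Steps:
M = -3 (M = 2 - 5 = -3)
L(I, R) = -8*I (L(I, R) = (I + I)*(-3 - 1) = (2*I)*(-4) = -8*I)
523/L(-17, -13) = 523/((-8*(-17))) = 523/136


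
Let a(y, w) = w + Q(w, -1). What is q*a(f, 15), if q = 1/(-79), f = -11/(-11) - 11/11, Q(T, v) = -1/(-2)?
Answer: -31/158 ≈ -0.19620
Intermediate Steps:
Q(T, v) = ½ (Q(T, v) = -1*(-½) = ½)
f = 0 (f = -11*(-1/11) - 11*1/11 = 1 - 1 = 0)
a(y, w) = ½ + w (a(y, w) = w + ½ = ½ + w)
q = -1/79 ≈ -0.012658
q*a(f, 15) = -(½ + 15)/79 = -1/79*31/2 = -31/158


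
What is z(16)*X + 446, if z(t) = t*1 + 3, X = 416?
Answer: 8350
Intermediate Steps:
z(t) = 3 + t (z(t) = t + 3 = 3 + t)
z(16)*X + 446 = (3 + 16)*416 + 446 = 19*416 + 446 = 7904 + 446 = 8350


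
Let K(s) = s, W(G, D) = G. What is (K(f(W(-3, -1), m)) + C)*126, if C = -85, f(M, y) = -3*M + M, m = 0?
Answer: -9954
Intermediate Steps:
f(M, y) = -2*M
(K(f(W(-3, -1), m)) + C)*126 = (-2*(-3) - 85)*126 = (6 - 85)*126 = -79*126 = -9954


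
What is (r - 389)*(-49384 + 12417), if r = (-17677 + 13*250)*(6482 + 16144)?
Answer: 12066978519197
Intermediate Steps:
r = -326425302 (r = (-17677 + 3250)*22626 = -14427*22626 = -326425302)
(r - 389)*(-49384 + 12417) = (-326425302 - 389)*(-49384 + 12417) = -326425691*(-36967) = 12066978519197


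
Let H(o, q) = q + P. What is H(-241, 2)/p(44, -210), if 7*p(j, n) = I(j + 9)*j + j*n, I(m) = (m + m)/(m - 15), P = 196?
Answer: -1197/7874 ≈ -0.15202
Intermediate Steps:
I(m) = 2*m/(-15 + m) (I(m) = (2*m)/(-15 + m) = 2*m/(-15 + m))
H(o, q) = 196 + q (H(o, q) = q + 196 = 196 + q)
p(j, n) = j*n/7 + 2*j*(9 + j)/(7*(-6 + j)) (p(j, n) = ((2*(j + 9)/(-15 + (j + 9)))*j + j*n)/7 = ((2*(9 + j)/(-15 + (9 + j)))*j + j*n)/7 = ((2*(9 + j)/(-6 + j))*j + j*n)/7 = (2*j*(9 + j)/(-6 + j) + j*n)/7 = (j*n + 2*j*(9 + j)/(-6 + j))/7 = j*n/7 + 2*j*(9 + j)/(7*(-6 + j)))
H(-241, 2)/p(44, -210) = (196 + 2)/(((⅐)*44*(18 + 2*44 - 210*(-6 + 44))/(-6 + 44))) = 198/(((⅐)*44*(18 + 88 - 210*38)/38)) = 198/(((⅐)*44*(1/38)*(18 + 88 - 7980))) = 198/(((⅐)*44*(1/38)*(-7874))) = 198/(-173228/133) = 198*(-133/173228) = -1197/7874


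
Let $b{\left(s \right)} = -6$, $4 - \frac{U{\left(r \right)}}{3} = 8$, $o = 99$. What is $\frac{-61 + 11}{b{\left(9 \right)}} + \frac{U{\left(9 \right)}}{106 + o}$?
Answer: $\frac{5089}{615} \approx 8.2748$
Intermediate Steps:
$U{\left(r \right)} = -12$ ($U{\left(r \right)} = 12 - 24 = -12$)
$\frac{-61 + 11}{b{\left(9 \right)}} + \frac{U{\left(9 \right)}}{106 + o} = \frac{-61 + 11}{-6} + \frac{1}{106 + 99} \left(-12\right) = \left(-50\right) \left(- \frac{1}{6}\right) + \frac{1}{205} \left(-12\right) = \frac{25}{3} + \frac{1}{205} \left(-12\right) = \frac{25}{3} - \frac{12}{205} = \frac{5089}{615}$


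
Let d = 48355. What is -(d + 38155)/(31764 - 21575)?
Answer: -86510/10189 ≈ -8.4905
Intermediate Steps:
-(d + 38155)/(31764 - 21575) = -(48355 + 38155)/(31764 - 21575) = -86510/10189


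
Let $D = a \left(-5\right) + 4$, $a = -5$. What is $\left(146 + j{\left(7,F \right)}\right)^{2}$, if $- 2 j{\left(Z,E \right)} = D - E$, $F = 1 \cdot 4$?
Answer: $\frac{71289}{4} \approx 17822.0$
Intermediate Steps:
$D = 29$ ($D = \left(-5\right) \left(-5\right) + 4 = 25 + 4 = 29$)
$F = 4$
$j{\left(Z,E \right)} = - \frac{29}{2} + \frac{E}{2}$ ($j{\left(Z,E \right)} = - \frac{29 - E}{2} = - \frac{29}{2} + \frac{E}{2}$)
$\left(146 + j{\left(7,F \right)}\right)^{2} = \left(146 + \left(- \frac{29}{2} + \frac{1}{2} \cdot 4\right)\right)^{2} = \left(146 + \left(- \frac{29}{2} + 2\right)\right)^{2} = \left(146 - \frac{25}{2}\right)^{2} = \left(\frac{267}{2}\right)^{2} = \frac{71289}{4}$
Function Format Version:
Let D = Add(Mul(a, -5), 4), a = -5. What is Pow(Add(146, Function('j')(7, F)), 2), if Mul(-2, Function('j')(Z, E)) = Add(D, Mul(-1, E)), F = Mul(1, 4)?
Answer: Rational(71289, 4) ≈ 17822.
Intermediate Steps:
D = 29 (D = Add(Mul(-5, -5), 4) = Add(25, 4) = 29)
F = 4
Function('j')(Z, E) = Add(Rational(-29, 2), Mul(Rational(1, 2), E)) (Function('j')(Z, E) = Mul(Rational(-1, 2), Add(29, Mul(-1, E))) = Add(Rational(-29, 2), Mul(Rational(1, 2), E)))
Pow(Add(146, Function('j')(7, F)), 2) = Pow(Add(146, Add(Rational(-29, 2), Mul(Rational(1, 2), 4))), 2) = Pow(Add(146, Add(Rational(-29, 2), 2)), 2) = Pow(Add(146, Rational(-25, 2)), 2) = Pow(Rational(267, 2), 2) = Rational(71289, 4)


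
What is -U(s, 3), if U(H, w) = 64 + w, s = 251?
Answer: -67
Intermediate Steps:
-U(s, 3) = -(64 + 3) = -1*67 = -67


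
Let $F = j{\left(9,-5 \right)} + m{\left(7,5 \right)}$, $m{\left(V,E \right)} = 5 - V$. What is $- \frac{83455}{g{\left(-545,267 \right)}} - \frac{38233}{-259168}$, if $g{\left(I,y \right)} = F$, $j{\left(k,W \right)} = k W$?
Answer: $\frac{1663897107}{936992} \approx 1775.8$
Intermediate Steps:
$j{\left(k,W \right)} = W k$
$F = -47$ ($F = \left(-5\right) 9 + \left(5 - 7\right) = -45 + \left(5 - 7\right) = -45 - 2 = -47$)
$g{\left(I,y \right)} = -47$
$- \frac{83455}{g{\left(-545,267 \right)}} - \frac{38233}{-259168} = - \frac{83455}{-47} - \frac{38233}{-259168} = \left(-83455\right) \left(- \frac{1}{47}\right) - - \frac{2941}{19936} = \frac{83455}{47} + \frac{2941}{19936} = \frac{1663897107}{936992}$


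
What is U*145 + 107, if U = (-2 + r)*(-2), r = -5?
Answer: 2137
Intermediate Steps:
U = 14 (U = (-2 - 5)*(-2) = -7*(-2) = 14)
U*145 + 107 = 14*145 + 107 = 2030 + 107 = 2137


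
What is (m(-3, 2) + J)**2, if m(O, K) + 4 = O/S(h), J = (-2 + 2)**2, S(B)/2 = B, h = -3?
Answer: 49/4 ≈ 12.250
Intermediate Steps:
S(B) = 2*B
J = 0 (J = 0**2 = 0)
m(O, K) = -4 - O/6 (m(O, K) = -4 + O/((2*(-3))) = -4 + O/(-6) = -4 + O*(-1/6) = -4 - O/6)
(m(-3, 2) + J)**2 = ((-4 - 1/6*(-3)) + 0)**2 = ((-4 + 1/2) + 0)**2 = (-7/2 + 0)**2 = (-7/2)**2 = 49/4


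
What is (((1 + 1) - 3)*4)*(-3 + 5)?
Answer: -8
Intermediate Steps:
(((1 + 1) - 3)*4)*(-3 + 5) = ((2 - 3)*4)*2 = -1*4*2 = -4*2 = -8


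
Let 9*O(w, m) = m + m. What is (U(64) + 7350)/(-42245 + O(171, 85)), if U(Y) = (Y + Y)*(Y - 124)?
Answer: 594/76007 ≈ 0.0078151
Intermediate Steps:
O(w, m) = 2*m/9 (O(w, m) = (m + m)/9 = (2*m)/9 = 2*m/9)
U(Y) = 2*Y*(-124 + Y) (U(Y) = (2*Y)*(-124 + Y) = 2*Y*(-124 + Y))
(U(64) + 7350)/(-42245 + O(171, 85)) = (2*64*(-124 + 64) + 7350)/(-42245 + (2/9)*85) = (2*64*(-60) + 7350)/(-42245 + 170/9) = (-7680 + 7350)/(-380035/9) = -330*(-9/380035) = 594/76007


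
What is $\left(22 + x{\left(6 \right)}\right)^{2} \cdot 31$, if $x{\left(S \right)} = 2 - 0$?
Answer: $17856$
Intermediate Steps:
$x{\left(S \right)} = 2$ ($x{\left(S \right)} = 2 + 0 = 2$)
$\left(22 + x{\left(6 \right)}\right)^{2} \cdot 31 = \left(22 + 2\right)^{2} \cdot 31 = 24^{2} \cdot 31 = 576 \cdot 31 = 17856$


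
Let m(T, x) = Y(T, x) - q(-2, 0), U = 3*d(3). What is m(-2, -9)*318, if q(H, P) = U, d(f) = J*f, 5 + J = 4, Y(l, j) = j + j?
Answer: -2862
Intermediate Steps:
Y(l, j) = 2*j
J = -1 (J = -5 + 4 = -1)
d(f) = -f
U = -9 (U = 3*(-1*3) = 3*(-3) = -9)
q(H, P) = -9
m(T, x) = 9 + 2*x (m(T, x) = 2*x - 1*(-9) = 2*x + 9 = 9 + 2*x)
m(-2, -9)*318 = (9 + 2*(-9))*318 = (9 - 18)*318 = -9*318 = -2862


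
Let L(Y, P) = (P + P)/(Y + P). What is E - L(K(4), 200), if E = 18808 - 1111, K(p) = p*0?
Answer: 17695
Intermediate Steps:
K(p) = 0
E = 17697
L(Y, P) = 2*P/(P + Y) (L(Y, P) = (2*P)/(P + Y) = 2*P/(P + Y))
E - L(K(4), 200) = 17697 - 2*200/(200 + 0) = 17697 - 2*200/200 = 17697 - 1*2 = 17697 - 2 = 17695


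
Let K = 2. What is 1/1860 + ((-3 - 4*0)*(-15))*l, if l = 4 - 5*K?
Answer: -502199/1860 ≈ -270.00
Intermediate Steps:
l = -6 (l = 4 - 5*2 = 4 - 10 = -6)
1/1860 + ((-3 - 4*0)*(-15))*l = 1/1860 + ((-3 - 4*0)*(-15))*(-6) = 1/1860 + ((-3 + 0)*(-15))*(-6) = 1/1860 - 3*(-15)*(-6) = 1/1860 + 45*(-6) = 1/1860 - 270 = -502199/1860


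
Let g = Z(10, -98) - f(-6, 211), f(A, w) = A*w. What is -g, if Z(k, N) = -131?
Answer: -1135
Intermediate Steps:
g = 1135 (g = -131 - (-6)*211 = -131 - 1*(-1266) = -131 + 1266 = 1135)
-g = -1*1135 = -1135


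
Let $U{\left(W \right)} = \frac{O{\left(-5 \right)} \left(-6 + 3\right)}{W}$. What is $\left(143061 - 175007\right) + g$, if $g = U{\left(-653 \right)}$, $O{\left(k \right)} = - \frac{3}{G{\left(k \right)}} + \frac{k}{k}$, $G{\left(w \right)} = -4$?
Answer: $- \frac{83442931}{2612} \approx -31946.0$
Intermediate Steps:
$O{\left(k \right)} = \frac{7}{4}$ ($O{\left(k \right)} = - \frac{3}{-4} + \frac{k}{k} = \left(-3\right) \left(- \frac{1}{4}\right) + 1 = \frac{3}{4} + 1 = \frac{7}{4}$)
$U{\left(W \right)} = - \frac{21}{4 W}$ ($U{\left(W \right)} = \frac{\frac{7}{4} \left(-6 + 3\right)}{W} = \frac{\frac{7}{4} \left(-3\right)}{W} = - \frac{21}{4 W}$)
$g = \frac{21}{2612}$ ($g = - \frac{21}{4 \left(-653\right)} = \left(- \frac{21}{4}\right) \left(- \frac{1}{653}\right) = \frac{21}{2612} \approx 0.0080398$)
$\left(143061 - 175007\right) + g = \left(143061 - 175007\right) + \frac{21}{2612} = -31946 + \frac{21}{2612} = - \frac{83442931}{2612}$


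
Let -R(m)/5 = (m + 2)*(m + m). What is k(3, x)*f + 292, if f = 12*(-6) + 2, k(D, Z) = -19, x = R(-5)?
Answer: 1622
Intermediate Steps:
R(m) = -10*m*(2 + m) (R(m) = -5*(m + 2)*(m + m) = -5*(2 + m)*2*m = -10*m*(2 + m))
x = -150 (x = -10*(-5)*(2 - 5) = -10*(-5)*(-3) = -150)
f = -70 (f = -72 + 2 = -70)
k(3, x)*f + 292 = -19*(-70) + 292 = 1330 + 292 = 1622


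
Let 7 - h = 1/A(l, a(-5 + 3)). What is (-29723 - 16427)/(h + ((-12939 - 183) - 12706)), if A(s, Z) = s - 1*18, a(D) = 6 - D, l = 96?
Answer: 3599700/2014039 ≈ 1.7873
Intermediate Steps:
A(s, Z) = -18 + s (A(s, Z) = s - 18 = -18 + s)
h = 545/78 (h = 7 - 1/(-18 + 96) = 7 - 1/78 = 545/78 ≈ 6.9872)
(-29723 - 16427)/(h + ((-12939 - 183) - 12706)) = (-29723 - 16427)/(545/78 + ((-12939 - 183) - 12706)) = -46150/(545/78 + (-13122 - 12706)) = -46150/(545/78 - 25828) = -46150/(-2014039/78) = -46150*(-78/2014039) = 3599700/2014039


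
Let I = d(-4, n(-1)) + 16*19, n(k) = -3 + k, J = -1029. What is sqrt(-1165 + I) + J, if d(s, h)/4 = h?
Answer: -1029 + I*sqrt(877) ≈ -1029.0 + 29.614*I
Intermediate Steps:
d(s, h) = 4*h
I = 288 (I = 4*(-3 - 1) + 16*19 = 4*(-4) + 304 = -16 + 304 = 288)
sqrt(-1165 + I) + J = sqrt(-1165 + 288) - 1029 = sqrt(-877) - 1029 = I*sqrt(877) - 1029 = -1029 + I*sqrt(877)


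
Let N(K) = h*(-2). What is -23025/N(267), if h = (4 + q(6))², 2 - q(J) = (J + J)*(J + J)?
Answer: 7675/12696 ≈ 0.60452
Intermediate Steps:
q(J) = 2 - 4*J² (q(J) = 2 - (J + J)*(J + J) = 2 - 2*J*2*J = 2 - 4*J²)
h = 19044 (h = (4 + (2 - 4*6²))² = (4 + (2 - 4*36))² = (4 + (2 - 144))² = (4 - 142)² = (-138)² = 19044)
N(K) = -38088 (N(K) = 19044*(-2) = -38088)
-23025/N(267) = -23025/(-38088) = -23025*(-1/38088) = 7675/12696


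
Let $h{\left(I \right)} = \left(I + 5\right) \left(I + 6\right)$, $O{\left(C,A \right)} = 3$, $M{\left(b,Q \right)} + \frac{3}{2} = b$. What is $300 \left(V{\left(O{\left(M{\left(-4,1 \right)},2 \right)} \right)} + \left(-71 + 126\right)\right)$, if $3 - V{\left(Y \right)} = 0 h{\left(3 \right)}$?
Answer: $17400$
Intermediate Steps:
$M{\left(b,Q \right)} = - \frac{3}{2} + b$
$h{\left(I \right)} = \left(5 + I\right) \left(6 + I\right)$
$V{\left(Y \right)} = 3$ ($V{\left(Y \right)} = 3 - 0 \left(30 + 3^{2} + 11 \cdot 3\right) = 3 - 0 \left(30 + 9 + 33\right) = 3 - 0 \cdot 72 = 3 - 0 = 3 + 0 = 3$)
$300 \left(V{\left(O{\left(M{\left(-4,1 \right)},2 \right)} \right)} + \left(-71 + 126\right)\right) = 300 \left(3 + \left(-71 + 126\right)\right) = 300 \left(3 + 55\right) = 300 \cdot 58 = 17400$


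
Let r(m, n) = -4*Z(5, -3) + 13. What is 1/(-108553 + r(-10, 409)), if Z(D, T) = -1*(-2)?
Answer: -1/108548 ≈ -9.2125e-6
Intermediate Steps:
Z(D, T) = 2
r(m, n) = 5 (r(m, n) = -4*2 + 13 = -8 + 13 = 5)
1/(-108553 + r(-10, 409)) = 1/(-108553 + 5) = 1/(-108548) = -1/108548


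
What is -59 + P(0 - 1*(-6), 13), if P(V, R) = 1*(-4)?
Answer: -63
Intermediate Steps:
P(V, R) = -4
-59 + P(0 - 1*(-6), 13) = -59 - 4 = -63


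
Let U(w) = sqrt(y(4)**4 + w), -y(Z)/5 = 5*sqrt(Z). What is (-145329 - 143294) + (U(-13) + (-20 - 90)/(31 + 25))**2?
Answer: 4673712401/784 - 165*sqrt(694443)/14 ≈ 5.9515e+6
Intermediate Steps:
y(Z) = -25*sqrt(Z)
U(w) = sqrt(6250000 + w) (U(w) = sqrt((-25*sqrt(4))**4 + w) = sqrt((-25*2)**4 + w) = sqrt((-50)**4 + w) = sqrt(6250000 + w))
(-145329 - 143294) + (U(-13) + (-20 - 90)/(31 + 25))**2 = (-145329 - 143294) + (sqrt(6250000 - 13) + (-20 - 90)/(31 + 25))**2 = -288623 + (sqrt(6249987) - 110/56)**2 = -288623 + (3*sqrt(694443) - 110*1/56)**2 = -288623 + (3*sqrt(694443) - 55/28)**2 = -288623 + (-55/28 + 3*sqrt(694443))**2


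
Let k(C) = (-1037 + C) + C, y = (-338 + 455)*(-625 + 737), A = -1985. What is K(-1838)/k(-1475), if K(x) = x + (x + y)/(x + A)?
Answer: 2345980/5080767 ≈ 0.46174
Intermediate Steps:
y = 13104 (y = 117*112 = 13104)
k(C) = -1037 + 2*C
K(x) = x + (13104 + x)/(-1985 + x) (K(x) = x + (x + 13104)/(x - 1985) = x + (13104 + x)/(-1985 + x))
K(-1838)/k(-1475) = ((13104 + (-1838)² - 1984*(-1838))/(-1985 - 1838))/(-1037 + 2*(-1475)) = ((13104 + 3378244 + 3646592)/(-3823))/(-1037 - 2950) = -1/3823*7037940/(-3987) = -7037940/3823*(-1/3987) = 2345980/5080767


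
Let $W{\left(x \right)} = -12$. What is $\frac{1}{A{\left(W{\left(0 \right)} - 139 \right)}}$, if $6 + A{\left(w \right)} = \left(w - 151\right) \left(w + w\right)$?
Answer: $\frac{1}{91198} \approx 1.0965 \cdot 10^{-5}$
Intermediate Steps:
$A{\left(w \right)} = -6 + 2 w \left(-151 + w\right)$ ($A{\left(w \right)} = -6 + \left(w - 151\right) \left(w + w\right) = -6 + \left(-151 + w\right) 2 w = -6 + 2 w \left(-151 + w\right)$)
$\frac{1}{A{\left(W{\left(0 \right)} - 139 \right)}} = \frac{1}{-6 - 302 \left(-12 - 139\right) + 2 \left(-12 - 139\right)^{2}} = \frac{1}{-6 - -45602 + 2 \left(-151\right)^{2}} = \frac{1}{-6 + 45602 + 2 \cdot 22801} = \frac{1}{-6 + 45602 + 45602} = \frac{1}{91198}$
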